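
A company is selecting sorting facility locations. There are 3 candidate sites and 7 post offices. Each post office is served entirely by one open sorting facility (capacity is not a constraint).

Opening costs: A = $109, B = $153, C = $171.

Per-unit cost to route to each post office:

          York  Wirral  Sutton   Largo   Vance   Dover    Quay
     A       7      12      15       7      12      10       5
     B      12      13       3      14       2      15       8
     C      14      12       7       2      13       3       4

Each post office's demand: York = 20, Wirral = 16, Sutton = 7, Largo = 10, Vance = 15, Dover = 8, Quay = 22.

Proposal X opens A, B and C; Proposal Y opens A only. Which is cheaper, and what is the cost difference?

Proposal X: {A, B, C}: York→A 7·20=140, Wirral→A 12·16=192, Sutton→B 3·7=21, Largo→C 2·10=20, Vance→B 2·15=30, Dover→C 3·8=24, Quay→C 4·22=88. Service 515; fixed 433; total 948.
Proposal Y: {A}: York→A 7·20=140, Wirral→A 12·16=192, Sutton→A 15·7=105, Largo→A 7·10=70, Vance→A 12·15=180, Dover→A 10·8=80, Quay→A 5·22=110. Service 877; fixed 109; total 986.
Difference: |948 − 986| = 38.

Proposal X is cheaper by 38.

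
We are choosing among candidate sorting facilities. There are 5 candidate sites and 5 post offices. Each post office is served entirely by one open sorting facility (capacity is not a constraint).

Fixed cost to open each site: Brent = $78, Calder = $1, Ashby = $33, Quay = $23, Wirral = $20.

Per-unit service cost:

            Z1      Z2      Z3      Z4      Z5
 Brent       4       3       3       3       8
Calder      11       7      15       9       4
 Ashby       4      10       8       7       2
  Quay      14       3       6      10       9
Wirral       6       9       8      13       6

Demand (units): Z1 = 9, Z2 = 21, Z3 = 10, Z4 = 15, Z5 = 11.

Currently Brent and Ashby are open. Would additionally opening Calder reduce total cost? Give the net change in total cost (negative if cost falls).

Current service cost with {Brent, Ashby}: 196.
Adding Calder: each post office re-picks its cheapest; new service cost 196, saving 0.
Extra fixed cost: 1. Net change = 1 − 0 = 1.
(Totals: 307 → 308.)

No — net change +1 (cost rises by 1).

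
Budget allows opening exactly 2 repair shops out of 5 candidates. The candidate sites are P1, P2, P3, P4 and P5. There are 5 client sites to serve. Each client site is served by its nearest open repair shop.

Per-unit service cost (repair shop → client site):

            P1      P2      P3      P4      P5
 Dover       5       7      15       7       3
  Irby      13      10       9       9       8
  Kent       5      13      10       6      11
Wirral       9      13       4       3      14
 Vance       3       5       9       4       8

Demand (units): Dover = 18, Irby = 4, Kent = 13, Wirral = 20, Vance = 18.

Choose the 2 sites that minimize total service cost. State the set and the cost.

Choose P4 and P5; total service cost 296.

With exactly 2 open, each client site uses its cheapest among the chosen.
{P4, P5}: Dover→P5 3·18=54, Irby→P5 8·4=32, Kent→P4 6·13=78, Wirral→P4 3·20=60, Vance→P4 4·18=72. Service cost 296.
{P1, P4}: service cost 305
{P1, P3}: service cost 325
Among all 10 size-2 choices, {P4, P5} is lowest.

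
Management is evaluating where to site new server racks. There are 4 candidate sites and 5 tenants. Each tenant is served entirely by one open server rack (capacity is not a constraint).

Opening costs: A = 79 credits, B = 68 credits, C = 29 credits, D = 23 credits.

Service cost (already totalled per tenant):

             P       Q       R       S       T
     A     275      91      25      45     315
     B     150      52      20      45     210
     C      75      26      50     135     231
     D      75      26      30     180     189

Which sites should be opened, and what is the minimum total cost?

For any fixed open set, each tenant goes to its cheapest open site; total = fixed + service.
{B, D}: P→D 75, Q→D 26, R→B 20, S→B 45, T→D 189. Service 355; fixed 91; total 446.
{A, D}: service 360 + fixed 102 = 462
{B, C}: service 376 + fixed 97 = 473
{A, B, C, D}: service 355 + fixed 199 = 554
(All 15 nonempty subsets were checked; B and D is lowest.)

Open B and D; minimum total cost 446.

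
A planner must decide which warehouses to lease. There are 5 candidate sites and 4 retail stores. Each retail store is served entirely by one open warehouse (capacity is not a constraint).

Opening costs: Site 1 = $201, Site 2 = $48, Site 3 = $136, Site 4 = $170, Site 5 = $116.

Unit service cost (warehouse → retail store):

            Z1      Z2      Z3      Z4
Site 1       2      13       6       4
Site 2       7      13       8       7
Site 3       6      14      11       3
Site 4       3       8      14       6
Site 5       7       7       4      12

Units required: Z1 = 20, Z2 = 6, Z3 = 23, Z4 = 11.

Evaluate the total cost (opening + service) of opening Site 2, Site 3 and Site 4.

Total cost: 679

Each retail store is assigned to its cheapest site among the open ones.
{Site 2, Site 3, Site 4}: Z1→Site 4 3·20=60, Z2→Site 4 8·6=48, Z3→Site 2 8·23=184, Z4→Site 3 3·11=33. Service 325; fixed 354; total 679.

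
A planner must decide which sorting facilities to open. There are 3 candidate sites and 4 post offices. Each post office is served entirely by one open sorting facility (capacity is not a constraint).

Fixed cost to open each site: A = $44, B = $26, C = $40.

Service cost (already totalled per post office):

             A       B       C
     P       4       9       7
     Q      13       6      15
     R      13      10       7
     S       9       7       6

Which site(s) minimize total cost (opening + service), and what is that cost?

Open B only; minimum total cost 58.

For any fixed open set, each post office goes to its cheapest open site; total = fixed + service.
{B}: P→B 9, Q→B 6, R→B 10, S→B 7. Service 32; fixed 26; total 58.
{C}: service 35 + fixed 40 = 75
{A}: service 39 + fixed 44 = 83
{A, B, C}: P→A 4, Q→B 6, R→C 7, S→C 6. Service 23; fixed 110; total 133.
No other subset beats 58.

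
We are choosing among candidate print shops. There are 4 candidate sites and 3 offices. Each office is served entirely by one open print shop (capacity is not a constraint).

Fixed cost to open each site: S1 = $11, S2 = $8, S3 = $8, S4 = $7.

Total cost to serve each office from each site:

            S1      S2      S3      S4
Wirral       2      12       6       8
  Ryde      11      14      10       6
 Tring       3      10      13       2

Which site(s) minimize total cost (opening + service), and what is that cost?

Open S4 only; minimum total cost 23.

For any fixed open set, each office goes to its cheapest open site; total = fixed + service.
{S4}: Wirral→S4 8, Ryde→S4 6, Tring→S4 2. Service 16; fixed 7; total 23.
{S1}: Wirral→S1 2, Ryde→S1 11, Tring→S1 3. Service 16; fixed 11; total 27.
{S1, S4}: Wirral→S1 2, Ryde→S4 6, Tring→S4 2. Service 10; fixed 18; total 28.
{S1, S2, S3, S4}: service 10 + fixed 34 = 44
No other subset beats 23.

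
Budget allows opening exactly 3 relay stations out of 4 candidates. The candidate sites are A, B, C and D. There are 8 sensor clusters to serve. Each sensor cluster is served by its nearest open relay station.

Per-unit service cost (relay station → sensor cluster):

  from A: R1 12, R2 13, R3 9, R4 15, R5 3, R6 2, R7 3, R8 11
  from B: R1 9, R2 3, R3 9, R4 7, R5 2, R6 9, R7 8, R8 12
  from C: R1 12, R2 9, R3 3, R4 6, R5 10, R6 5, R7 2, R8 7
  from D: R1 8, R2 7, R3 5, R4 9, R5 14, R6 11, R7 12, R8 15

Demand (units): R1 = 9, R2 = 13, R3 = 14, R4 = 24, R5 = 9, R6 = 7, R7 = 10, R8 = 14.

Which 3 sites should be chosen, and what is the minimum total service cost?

Choose A, B and C; total service cost 456.

With exactly 3 open, each sensor cluster uses its cheapest among the chosen.
{A, B, C}: R1→B 9·9=81, R2→B 3·13=39, R3→C 3·14=42, R4→C 6·24=144, R5→B 2·9=18, R6→A 2·7=14, R7→C 2·10=20, R8→C 7·14=98. Service cost 456.
{B, C, D}: service cost 468
{A, C, D}: service cost 508
Among all 4 size-3 choices, {A, B, C} is lowest.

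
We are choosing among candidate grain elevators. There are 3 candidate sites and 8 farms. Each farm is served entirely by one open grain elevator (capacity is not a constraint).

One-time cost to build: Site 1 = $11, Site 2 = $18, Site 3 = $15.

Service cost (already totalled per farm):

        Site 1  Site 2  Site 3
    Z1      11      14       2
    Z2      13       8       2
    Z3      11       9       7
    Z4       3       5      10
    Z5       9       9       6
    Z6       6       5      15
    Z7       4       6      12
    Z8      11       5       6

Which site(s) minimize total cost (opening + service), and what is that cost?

For any fixed open set, each farm goes to its cheapest open site; total = fixed + service.
{Site 1, Site 3}: Z1→Site 3 2, Z2→Site 3 2, Z3→Site 3 7, Z4→Site 1 3, Z5→Site 3 6, Z6→Site 1 6, Z7→Site 1 4, Z8→Site 3 6. Service 36; fixed 26; total 62.
{Site 2, Site 3}: service 38 + fixed 33 = 71
{Site 3}: Z1→Site 3 2, Z2→Site 3 2, Z3→Site 3 7, Z4→Site 3 10, Z5→Site 3 6, Z6→Site 3 15, Z7→Site 3 12, Z8→Site 3 6. Service 60; fixed 15; total 75.
{Site 1, Site 2, Site 3}: service 34 + fixed 44 = 78
No other subset beats 62.

Open Site 1 and Site 3; minimum total cost 62.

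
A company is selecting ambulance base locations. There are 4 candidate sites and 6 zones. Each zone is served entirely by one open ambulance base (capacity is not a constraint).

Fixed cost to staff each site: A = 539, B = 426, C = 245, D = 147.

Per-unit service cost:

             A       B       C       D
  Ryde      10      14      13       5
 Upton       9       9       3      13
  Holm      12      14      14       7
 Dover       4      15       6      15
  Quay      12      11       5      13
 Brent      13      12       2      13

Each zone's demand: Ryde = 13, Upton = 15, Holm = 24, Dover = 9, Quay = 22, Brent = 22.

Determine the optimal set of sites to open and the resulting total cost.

For any fixed open set, each zone goes to its cheapest open site; total = fixed + service.
{C, D}: Ryde→D 5·13=65, Upton→C 3·15=45, Holm→D 7·24=168, Dover→C 6·9=54, Quay→C 5·22=110, Brent→C 2·22=44. Service 486; fixed 392; total 878.
{C}: Ryde→C 13·13=169, Upton→C 3·15=45, Holm→C 14·24=336, Dover→C 6·9=54, Quay→C 5·22=110, Brent→C 2·22=44. Service 758; fixed 245; total 1003.
{D}: service 1135 + fixed 147 = 1282
{A, B, C, D}: service 468 + fixed 1357 = 1825
(All 15 nonempty subsets were checked; C and D is lowest.)

Open C and D; minimum total cost 878.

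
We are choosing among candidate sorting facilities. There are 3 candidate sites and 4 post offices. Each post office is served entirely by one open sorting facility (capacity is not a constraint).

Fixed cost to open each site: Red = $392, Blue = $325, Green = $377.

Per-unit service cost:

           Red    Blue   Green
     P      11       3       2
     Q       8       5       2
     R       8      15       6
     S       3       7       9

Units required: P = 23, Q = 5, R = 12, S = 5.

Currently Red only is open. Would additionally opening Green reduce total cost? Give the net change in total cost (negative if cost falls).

Current service cost with {Red}: 404.
Adding Green: each post office re-picks its cheapest; new service cost 143, saving 261.
Extra fixed cost: 377. Net change = 377 − 261 = 116.
(Totals: 796 → 912.)

No — net change +116 (cost rises by 116).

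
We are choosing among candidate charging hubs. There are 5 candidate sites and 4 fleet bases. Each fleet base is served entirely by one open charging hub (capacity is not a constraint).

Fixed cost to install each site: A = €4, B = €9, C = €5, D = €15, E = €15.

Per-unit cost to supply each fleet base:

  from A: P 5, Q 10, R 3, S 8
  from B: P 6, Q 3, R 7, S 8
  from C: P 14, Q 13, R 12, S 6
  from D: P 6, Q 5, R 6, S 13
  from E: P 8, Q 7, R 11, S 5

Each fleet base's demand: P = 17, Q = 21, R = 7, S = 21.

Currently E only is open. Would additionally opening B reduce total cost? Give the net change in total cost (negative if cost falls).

Yes — net change −137 (cost falls by 137).

Current service cost with {E}: 465.
Adding B: each fleet base re-picks its cheapest; new service cost 319, saving 146.
Extra fixed cost: 9. Net change = 9 − 146 = -137.
(Totals: 480 → 343.)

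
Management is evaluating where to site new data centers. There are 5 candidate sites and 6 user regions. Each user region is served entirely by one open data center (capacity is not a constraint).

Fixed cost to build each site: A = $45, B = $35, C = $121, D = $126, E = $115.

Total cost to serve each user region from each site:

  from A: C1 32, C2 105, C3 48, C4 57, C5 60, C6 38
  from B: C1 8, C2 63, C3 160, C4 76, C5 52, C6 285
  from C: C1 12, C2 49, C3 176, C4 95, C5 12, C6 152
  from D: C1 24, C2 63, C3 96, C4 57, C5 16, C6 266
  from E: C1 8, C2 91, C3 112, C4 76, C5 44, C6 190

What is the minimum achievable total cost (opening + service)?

Minimum total cost: 346

For any fixed open set, each user region goes to its cheapest open site; total = fixed + service.
{A, B}: C1→B 8, C2→B 63, C3→A 48, C4→A 57, C5→B 52, C6→A 38. Service 266; fixed 80; total 346.
{A, C}: service 216 + fixed 166 = 382
{A}: C1→A 32, C2→A 105, C3→A 48, C4→A 57, C5→A 60, C6→A 38. Service 340; fixed 45; total 385.
{A, B, C, D, E}: service 212 + fixed 442 = 654
No other subset beats 346.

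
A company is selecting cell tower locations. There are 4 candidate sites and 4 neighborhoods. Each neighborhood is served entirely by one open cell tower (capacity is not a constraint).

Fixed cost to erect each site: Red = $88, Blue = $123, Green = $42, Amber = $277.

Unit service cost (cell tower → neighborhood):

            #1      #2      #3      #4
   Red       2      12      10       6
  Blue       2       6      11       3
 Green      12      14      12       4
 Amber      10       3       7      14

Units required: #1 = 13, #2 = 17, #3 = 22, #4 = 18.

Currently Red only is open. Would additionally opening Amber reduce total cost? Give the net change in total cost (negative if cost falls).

No — net change +58 (cost rises by 58).

Current service cost with {Red}: 558.
Adding Amber: each neighborhood re-picks its cheapest; new service cost 339, saving 219.
Extra fixed cost: 277. Net change = 277 − 219 = 58.
(Totals: 646 → 704.)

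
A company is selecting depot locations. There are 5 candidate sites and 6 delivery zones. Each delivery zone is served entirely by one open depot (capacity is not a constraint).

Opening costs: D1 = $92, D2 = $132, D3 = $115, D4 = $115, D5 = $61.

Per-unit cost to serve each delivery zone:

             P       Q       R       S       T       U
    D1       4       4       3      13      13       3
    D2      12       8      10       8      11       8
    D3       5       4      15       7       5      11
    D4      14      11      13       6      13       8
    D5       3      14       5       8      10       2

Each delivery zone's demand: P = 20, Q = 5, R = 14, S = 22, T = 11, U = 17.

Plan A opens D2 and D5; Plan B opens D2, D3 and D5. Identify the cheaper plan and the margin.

Plan A: {D2, D5}: P→D5 3·20=60, Q→D2 8·5=40, R→D5 5·14=70, S→D2 8·22=176, T→D5 10·11=110, U→D5 2·17=34. Service 490; fixed 193; total 683.
Plan B: {D2, D3, D5}: P→D5 3·20=60, Q→D3 4·5=20, R→D5 5·14=70, S→D3 7·22=154, T→D3 5·11=55, U→D5 2·17=34. Service 393; fixed 308; total 701.
Difference: |683 − 701| = 18.

Plan A is cheaper by 18.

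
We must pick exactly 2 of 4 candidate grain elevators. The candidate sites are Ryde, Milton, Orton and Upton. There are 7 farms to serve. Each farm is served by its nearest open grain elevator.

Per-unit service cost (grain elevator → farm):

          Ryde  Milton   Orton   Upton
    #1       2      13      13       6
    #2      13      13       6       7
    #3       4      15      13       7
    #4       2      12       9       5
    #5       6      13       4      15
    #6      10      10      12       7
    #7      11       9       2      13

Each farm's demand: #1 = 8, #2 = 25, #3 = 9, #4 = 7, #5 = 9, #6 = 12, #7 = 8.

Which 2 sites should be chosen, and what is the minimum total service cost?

With exactly 2 open, each farm uses its cheapest among the chosen.
{Ryde, Orton}: #1→Ryde 2·8=16, #2→Orton 6·25=150, #3→Ryde 4·9=36, #4→Ryde 2·7=14, #5→Orton 4·9=36, #6→Ryde 10·12=120, #7→Orton 2·8=16. Service cost 388.
{Orton, Upton}: service cost 432
{Ryde, Upton}: service cost 467
Among all 6 size-2 choices, {Ryde, Orton} is lowest.

Choose Ryde and Orton; total service cost 388.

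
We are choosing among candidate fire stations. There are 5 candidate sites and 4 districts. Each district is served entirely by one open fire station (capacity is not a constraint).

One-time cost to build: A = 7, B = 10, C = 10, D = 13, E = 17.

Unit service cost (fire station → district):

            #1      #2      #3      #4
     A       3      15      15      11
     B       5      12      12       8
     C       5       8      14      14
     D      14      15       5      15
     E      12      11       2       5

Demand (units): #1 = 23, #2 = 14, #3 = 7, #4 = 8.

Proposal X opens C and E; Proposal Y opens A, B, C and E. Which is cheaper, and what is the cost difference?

Proposal Y is cheaper by 29.

Proposal X: {C, E}: #1→C 5·23=115, #2→C 8·14=112, #3→E 2·7=14, #4→E 5·8=40. Service 281; fixed 27; total 308.
Proposal Y: {A, B, C, E}: #1→A 3·23=69, #2→C 8·14=112, #3→E 2·7=14, #4→E 5·8=40. Service 235; fixed 44; total 279.
Difference: |308 − 279| = 29.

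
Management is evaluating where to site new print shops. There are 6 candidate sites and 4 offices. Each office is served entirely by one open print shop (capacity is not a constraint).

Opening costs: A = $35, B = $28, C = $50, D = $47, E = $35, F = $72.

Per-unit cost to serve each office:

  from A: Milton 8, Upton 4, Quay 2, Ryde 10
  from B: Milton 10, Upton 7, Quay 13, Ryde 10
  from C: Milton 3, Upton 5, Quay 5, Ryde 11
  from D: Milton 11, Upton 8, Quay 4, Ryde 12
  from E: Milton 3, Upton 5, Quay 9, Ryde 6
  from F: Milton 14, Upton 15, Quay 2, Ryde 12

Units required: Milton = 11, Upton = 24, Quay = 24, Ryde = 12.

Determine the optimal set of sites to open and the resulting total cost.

Open A and E; minimum total cost 319.

For any fixed open set, each office goes to its cheapest open site; total = fixed + service.
{A, E}: Milton→E 3·11=33, Upton→A 4·24=96, Quay→A 2·24=48, Ryde→E 6·12=72. Service 249; fixed 70; total 319.
{A, B, E}: Milton→E 3·11=33, Upton→A 4·24=96, Quay→A 2·24=48, Ryde→E 6·12=72. Service 249; fixed 98; total 347.
{A, D, E}: Milton→E 3·11=33, Upton→A 4·24=96, Quay→A 2·24=48, Ryde→E 6·12=72. Service 249; fixed 117; total 366.
{A, B, C, D, E, F}: Milton→C 3·11=33, Upton→A 4·24=96, Quay→A 2·24=48, Ryde→E 6·12=72. Service 249; fixed 267; total 516.
No other subset beats 319.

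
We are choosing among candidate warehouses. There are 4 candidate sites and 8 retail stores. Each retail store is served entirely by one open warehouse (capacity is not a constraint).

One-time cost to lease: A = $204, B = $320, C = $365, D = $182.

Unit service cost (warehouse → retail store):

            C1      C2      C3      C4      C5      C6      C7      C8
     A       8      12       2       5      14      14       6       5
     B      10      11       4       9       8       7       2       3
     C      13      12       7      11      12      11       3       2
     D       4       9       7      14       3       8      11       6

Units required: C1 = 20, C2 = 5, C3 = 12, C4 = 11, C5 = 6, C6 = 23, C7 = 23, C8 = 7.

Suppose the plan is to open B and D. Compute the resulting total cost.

Total cost: 1020

Each retail store is assigned to its cheapest site among the open ones.
{B, D}: C1→D 4·20=80, C2→D 9·5=45, C3→B 4·12=48, C4→B 9·11=99, C5→D 3·6=18, C6→B 7·23=161, C7→B 2·23=46, C8→B 3·7=21. Service 518; fixed 502; total 1020.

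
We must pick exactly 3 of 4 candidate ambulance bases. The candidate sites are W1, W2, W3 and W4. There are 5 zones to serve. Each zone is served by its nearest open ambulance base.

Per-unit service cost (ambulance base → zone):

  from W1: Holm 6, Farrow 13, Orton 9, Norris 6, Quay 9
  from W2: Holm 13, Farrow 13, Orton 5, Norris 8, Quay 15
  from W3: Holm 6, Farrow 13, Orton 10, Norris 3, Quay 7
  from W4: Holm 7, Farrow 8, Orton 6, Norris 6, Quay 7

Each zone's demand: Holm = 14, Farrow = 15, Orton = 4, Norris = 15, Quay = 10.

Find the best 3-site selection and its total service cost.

With exactly 3 open, each zone uses its cheapest among the chosen.
{W2, W3, W4}: Holm→W3 6·14=84, Farrow→W4 8·15=120, Orton→W2 5·4=20, Norris→W3 3·15=45, Quay→W3 7·10=70. Service cost 339.
{W1, W3, W4}: service cost 343
{W1, W2, W4}: service cost 384
Among all 4 size-3 choices, {W2, W3, W4} is lowest.

Choose W2, W3 and W4; total service cost 339.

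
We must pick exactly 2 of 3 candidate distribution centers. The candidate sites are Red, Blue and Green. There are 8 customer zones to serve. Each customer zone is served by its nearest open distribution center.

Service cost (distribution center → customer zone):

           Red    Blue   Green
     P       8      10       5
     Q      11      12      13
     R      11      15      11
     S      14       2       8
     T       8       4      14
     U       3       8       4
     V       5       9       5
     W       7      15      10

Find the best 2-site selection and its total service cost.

Choose Red and Blue; total service cost 51.

With exactly 2 open, each customer zone uses its cheapest among the chosen.
{Red, Blue}: P→Red 8, Q→Red 11, R→Red 11, S→Blue 2, T→Blue 4, U→Red 3, V→Red 5, W→Red 7. Service cost 51.
{Blue, Green}: service cost 53
{Red, Green}: service cost 58
Among all 3 size-2 choices, {Red, Blue} is lowest.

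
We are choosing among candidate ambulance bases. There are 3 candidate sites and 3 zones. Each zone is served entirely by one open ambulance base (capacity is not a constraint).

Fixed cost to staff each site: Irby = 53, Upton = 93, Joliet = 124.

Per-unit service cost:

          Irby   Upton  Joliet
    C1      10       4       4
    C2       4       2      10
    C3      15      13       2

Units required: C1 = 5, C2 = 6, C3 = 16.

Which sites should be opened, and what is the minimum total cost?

Open Joliet only; minimum total cost 236.

For any fixed open set, each zone goes to its cheapest open site; total = fixed + service.
{Joliet}: C1→Joliet 4·5=20, C2→Joliet 10·6=60, C3→Joliet 2·16=32. Service 112; fixed 124; total 236.
{Irby, Joliet}: C1→Joliet 4·5=20, C2→Irby 4·6=24, C3→Joliet 2·16=32. Service 76; fixed 177; total 253.
{Upton, Joliet}: C1→Upton 4·5=20, C2→Upton 2·6=12, C3→Joliet 2·16=32. Service 64; fixed 217; total 281.
{Irby, Upton, Joliet}: C1→Upton 4·5=20, C2→Upton 2·6=12, C3→Joliet 2·16=32. Service 64; fixed 270; total 334.
No other subset beats 236.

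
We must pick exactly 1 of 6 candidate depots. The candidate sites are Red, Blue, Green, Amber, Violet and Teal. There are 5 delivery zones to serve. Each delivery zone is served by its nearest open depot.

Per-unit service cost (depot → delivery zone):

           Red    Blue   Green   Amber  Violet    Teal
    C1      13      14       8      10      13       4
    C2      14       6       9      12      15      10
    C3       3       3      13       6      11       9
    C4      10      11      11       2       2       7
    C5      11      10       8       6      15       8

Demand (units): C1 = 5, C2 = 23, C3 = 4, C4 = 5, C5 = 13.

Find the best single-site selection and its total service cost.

With exactly 1 open, each delivery zone uses its cheapest among the chosen.
{Blue}: C1→Blue 14·5=70, C2→Blue 6·23=138, C3→Blue 3·4=12, C4→Blue 11·5=55, C5→Blue 10·13=130. Service cost 405.
{Teal}: service cost 425
{Amber}: service cost 438
Among all 6 size-1 choices, {Blue} is lowest.

Choose Blue only; total service cost 405.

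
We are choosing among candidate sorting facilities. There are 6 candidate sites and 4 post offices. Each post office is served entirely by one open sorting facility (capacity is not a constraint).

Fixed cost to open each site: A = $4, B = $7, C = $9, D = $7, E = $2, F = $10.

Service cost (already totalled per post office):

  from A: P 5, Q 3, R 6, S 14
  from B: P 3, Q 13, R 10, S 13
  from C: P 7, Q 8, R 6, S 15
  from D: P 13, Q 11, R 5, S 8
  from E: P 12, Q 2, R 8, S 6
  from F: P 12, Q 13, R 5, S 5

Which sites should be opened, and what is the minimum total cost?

Open A and E; minimum total cost 25.

For any fixed open set, each post office goes to its cheapest open site; total = fixed + service.
{A, E}: P→A 5, Q→E 2, R→A 6, S→E 6. Service 19; fixed 6; total 25.
{B, E}: P→B 3, Q→E 2, R→E 8, S→E 6. Service 19; fixed 9; total 28.
{A, B, E}: service 17 + fixed 13 = 30
{A, B, C, D, E, F}: P→B 3, Q→E 2, R→D 5, S→F 5. Service 15; fixed 39; total 54.
No other subset beats 25.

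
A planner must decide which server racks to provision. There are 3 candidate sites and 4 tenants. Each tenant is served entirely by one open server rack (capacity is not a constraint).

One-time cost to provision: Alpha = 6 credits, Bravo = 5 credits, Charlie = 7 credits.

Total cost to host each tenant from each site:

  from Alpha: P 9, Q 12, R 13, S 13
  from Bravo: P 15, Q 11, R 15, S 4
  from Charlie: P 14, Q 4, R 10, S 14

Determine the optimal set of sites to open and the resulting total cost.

Open Bravo and Charlie; minimum total cost 44.

For any fixed open set, each tenant goes to its cheapest open site; total = fixed + service.
{Bravo, Charlie}: P→Charlie 14, Q→Charlie 4, R→Charlie 10, S→Bravo 4. Service 32; fixed 12; total 44.
{Alpha, Bravo, Charlie}: service 27 + fixed 18 = 45
{Alpha, Bravo}: service 37 + fixed 11 = 48
{Bravo}: service 45 + fixed 5 = 50
No other subset beats 44.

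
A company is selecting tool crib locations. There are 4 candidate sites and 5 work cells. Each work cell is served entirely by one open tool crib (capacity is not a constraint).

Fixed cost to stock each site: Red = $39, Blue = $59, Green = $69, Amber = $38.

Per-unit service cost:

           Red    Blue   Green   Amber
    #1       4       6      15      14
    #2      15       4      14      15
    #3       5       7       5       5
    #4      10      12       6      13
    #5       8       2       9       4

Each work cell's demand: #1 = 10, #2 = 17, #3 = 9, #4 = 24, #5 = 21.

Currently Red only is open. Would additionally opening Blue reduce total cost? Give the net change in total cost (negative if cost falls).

Yes — net change −254 (cost falls by 254).

Current service cost with {Red}: 748.
Adding Blue: each work cell re-picks its cheapest; new service cost 435, saving 313.
Extra fixed cost: 59. Net change = 59 − 313 = -254.
(Totals: 787 → 533.)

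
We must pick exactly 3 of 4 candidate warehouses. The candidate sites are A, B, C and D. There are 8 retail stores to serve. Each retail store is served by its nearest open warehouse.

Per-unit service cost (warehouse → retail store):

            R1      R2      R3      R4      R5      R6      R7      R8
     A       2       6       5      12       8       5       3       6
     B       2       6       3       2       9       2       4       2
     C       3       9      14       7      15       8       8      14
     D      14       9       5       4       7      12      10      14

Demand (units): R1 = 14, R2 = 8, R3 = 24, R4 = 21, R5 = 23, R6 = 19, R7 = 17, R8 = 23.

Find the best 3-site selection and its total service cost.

With exactly 3 open, each retail store uses its cheapest among the chosen.
{A, B, D}: R1→A 2·14=28, R2→A 6·8=48, R3→B 3·24=72, R4→B 2·21=42, R5→D 7·23=161, R6→B 2·19=38, R7→A 3·17=51, R8→B 2·23=46. Service cost 486.
{B, C, D}: service cost 503
{A, B, C}: service cost 509
Among all 4 size-3 choices, {A, B, D} is lowest.

Choose A, B and D; total service cost 486.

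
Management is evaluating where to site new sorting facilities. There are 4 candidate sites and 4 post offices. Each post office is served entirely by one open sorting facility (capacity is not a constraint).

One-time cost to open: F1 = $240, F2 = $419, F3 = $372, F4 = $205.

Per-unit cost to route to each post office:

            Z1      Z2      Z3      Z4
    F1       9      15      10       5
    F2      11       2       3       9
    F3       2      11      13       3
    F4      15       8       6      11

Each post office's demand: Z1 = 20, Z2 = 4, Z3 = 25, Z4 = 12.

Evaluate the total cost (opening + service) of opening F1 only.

Total cost: 790

Each post office is assigned to its cheapest site among the open ones.
{F1}: Z1→F1 9·20=180, Z2→F1 15·4=60, Z3→F1 10·25=250, Z4→F1 5·12=60. Service 550; fixed 240; total 790.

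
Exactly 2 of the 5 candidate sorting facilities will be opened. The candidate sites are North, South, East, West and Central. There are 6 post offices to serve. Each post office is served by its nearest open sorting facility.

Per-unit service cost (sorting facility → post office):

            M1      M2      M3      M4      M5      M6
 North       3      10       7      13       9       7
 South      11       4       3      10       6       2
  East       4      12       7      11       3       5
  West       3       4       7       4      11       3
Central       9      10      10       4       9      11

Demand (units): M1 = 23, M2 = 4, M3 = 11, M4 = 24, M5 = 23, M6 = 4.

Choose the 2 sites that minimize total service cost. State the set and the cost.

Choose East and West; total service cost 339.

With exactly 2 open, each post office uses its cheapest among the chosen.
{East, West}: M1→West 3·23=69, M2→West 4·4=16, M3→East 7·11=77, M4→West 4·24=96, M5→East 3·23=69, M6→West 3·4=12. Service cost 339.
{South, West}: service cost 360
{East, Central}: service cost 394
Among all 10 size-2 choices, {East, West} is lowest.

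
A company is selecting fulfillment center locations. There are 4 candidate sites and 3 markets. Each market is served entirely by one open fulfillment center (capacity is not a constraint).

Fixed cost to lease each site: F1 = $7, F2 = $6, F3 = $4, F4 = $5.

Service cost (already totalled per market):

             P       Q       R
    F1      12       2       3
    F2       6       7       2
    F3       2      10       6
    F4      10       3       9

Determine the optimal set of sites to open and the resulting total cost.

For any fixed open set, each market goes to its cheapest open site; total = fixed + service.
{F1, F3}: P→F3 2, Q→F1 2, R→F1 3. Service 7; fixed 11; total 18.
{F3, F4}: service 11 + fixed 9 = 20
{F2}: P→F2 6, Q→F2 7, R→F2 2. Service 15; fixed 6; total 21.
{F1, F2, F3, F4}: P→F3 2, Q→F1 2, R→F2 2. Service 6; fixed 22; total 28.
(All 15 nonempty subsets were checked; F1 and F3 is lowest.)

Open F1 and F3; minimum total cost 18.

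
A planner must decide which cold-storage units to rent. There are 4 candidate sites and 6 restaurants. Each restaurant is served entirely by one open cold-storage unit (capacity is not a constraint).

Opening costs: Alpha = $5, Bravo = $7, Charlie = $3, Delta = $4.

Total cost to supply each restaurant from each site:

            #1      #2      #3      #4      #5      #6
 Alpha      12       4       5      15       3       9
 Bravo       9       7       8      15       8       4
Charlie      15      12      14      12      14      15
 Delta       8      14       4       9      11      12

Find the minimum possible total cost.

For any fixed open set, each restaurant goes to its cheapest open site; total = fixed + service.
{Alpha, Delta}: #1→Delta 8, #2→Alpha 4, #3→Delta 4, #4→Delta 9, #5→Alpha 3, #6→Alpha 9. Service 37; fixed 9; total 46.
{Alpha, Bravo, Delta}: service 32 + fixed 16 = 48
{Alpha, Charlie, Delta}: service 37 + fixed 12 = 49
{Alpha, Bravo, Charlie, Delta}: #1→Delta 8, #2→Alpha 4, #3→Delta 4, #4→Delta 9, #5→Alpha 3, #6→Bravo 4. Service 32; fixed 19; total 51.
No other subset beats 46.

Minimum total cost: 46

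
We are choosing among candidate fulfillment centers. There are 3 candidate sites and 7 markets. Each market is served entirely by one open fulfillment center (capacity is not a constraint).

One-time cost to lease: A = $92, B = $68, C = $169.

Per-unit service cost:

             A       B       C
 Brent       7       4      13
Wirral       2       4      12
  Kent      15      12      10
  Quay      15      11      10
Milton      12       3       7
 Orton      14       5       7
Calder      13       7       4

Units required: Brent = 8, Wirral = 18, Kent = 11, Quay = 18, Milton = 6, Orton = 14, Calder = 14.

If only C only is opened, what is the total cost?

Each market is assigned to its cheapest site among the open ones.
{C}: Brent→C 13·8=104, Wirral→C 12·18=216, Kent→C 10·11=110, Quay→C 10·18=180, Milton→C 7·6=42, Orton→C 7·14=98, Calder→C 4·14=56. Service 806; fixed 169; total 975.

Total cost: 975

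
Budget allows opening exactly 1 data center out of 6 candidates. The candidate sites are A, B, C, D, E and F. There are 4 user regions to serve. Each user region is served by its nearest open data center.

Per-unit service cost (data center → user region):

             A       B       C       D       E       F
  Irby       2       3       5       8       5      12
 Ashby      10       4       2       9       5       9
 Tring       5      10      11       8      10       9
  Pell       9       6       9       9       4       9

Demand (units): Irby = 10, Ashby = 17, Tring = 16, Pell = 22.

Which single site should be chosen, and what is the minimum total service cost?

With exactly 1 open, each user region uses its cheapest among the chosen.
{E}: Irby→E 5·10=50, Ashby→E 5·17=85, Tring→E 10·16=160, Pell→E 4·22=88. Service cost 383.
{B}: service cost 390
{C}: service cost 458
Among all 6 size-1 choices, {E} is lowest.

Choose E only; total service cost 383.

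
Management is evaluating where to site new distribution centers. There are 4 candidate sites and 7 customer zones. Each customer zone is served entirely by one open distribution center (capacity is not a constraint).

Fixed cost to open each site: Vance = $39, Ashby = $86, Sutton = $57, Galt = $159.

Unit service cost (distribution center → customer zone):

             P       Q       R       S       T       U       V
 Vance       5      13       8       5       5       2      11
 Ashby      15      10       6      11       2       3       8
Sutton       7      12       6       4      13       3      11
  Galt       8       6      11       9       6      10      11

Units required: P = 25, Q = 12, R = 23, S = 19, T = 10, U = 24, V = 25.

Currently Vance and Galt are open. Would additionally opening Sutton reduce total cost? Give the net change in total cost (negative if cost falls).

Current service cost with {Vance, Galt}: 849.
Adding Sutton: each customer zone re-picks its cheapest; new service cost 784, saving 65.
Extra fixed cost: 57. Net change = 57 − 65 = -8.
(Totals: 1047 → 1039.)

Yes — net change −8 (cost falls by 8).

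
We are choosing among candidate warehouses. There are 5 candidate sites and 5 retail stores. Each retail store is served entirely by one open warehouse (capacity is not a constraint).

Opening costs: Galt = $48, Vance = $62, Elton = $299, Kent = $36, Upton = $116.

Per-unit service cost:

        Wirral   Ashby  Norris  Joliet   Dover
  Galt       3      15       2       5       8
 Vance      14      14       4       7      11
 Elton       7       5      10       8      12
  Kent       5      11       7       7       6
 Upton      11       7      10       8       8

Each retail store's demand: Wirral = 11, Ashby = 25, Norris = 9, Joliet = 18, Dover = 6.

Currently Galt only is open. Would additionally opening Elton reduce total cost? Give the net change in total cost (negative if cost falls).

Current service cost with {Galt}: 564.
Adding Elton: each retail store re-picks its cheapest; new service cost 314, saving 250.
Extra fixed cost: 299. Net change = 299 − 250 = 49.
(Totals: 612 → 661.)

No — net change +49 (cost rises by 49).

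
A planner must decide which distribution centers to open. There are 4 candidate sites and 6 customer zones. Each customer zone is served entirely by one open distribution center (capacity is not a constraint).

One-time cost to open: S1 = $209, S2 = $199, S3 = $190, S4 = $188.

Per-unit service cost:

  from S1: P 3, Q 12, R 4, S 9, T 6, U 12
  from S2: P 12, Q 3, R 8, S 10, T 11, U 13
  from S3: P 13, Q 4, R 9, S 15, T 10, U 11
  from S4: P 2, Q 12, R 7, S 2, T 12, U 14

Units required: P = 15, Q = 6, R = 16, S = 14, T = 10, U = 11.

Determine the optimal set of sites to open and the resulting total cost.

For any fixed open set, each customer zone goes to its cheapest open site; total = fixed + service.
{S4}: P→S4 2·15=30, Q→S4 12·6=72, R→S4 7·16=112, S→S4 2·14=28, T→S4 12·10=120, U→S4 14·11=154. Service 516; fixed 188; total 704.
{S1}: service 499 + fixed 209 = 708
{S1, S4}: P→S4 2·15=30, Q→S1 12·6=72, R→S1 4·16=64, S→S4 2·14=28, T→S1 6·10=60, U→S1 12·11=132. Service 386; fixed 397; total 783.
{S1, S2, S3, S4}: service 321 + fixed 786 = 1107
(All 15 nonempty subsets were checked; S4 only is lowest.)

Open S4 only; minimum total cost 704.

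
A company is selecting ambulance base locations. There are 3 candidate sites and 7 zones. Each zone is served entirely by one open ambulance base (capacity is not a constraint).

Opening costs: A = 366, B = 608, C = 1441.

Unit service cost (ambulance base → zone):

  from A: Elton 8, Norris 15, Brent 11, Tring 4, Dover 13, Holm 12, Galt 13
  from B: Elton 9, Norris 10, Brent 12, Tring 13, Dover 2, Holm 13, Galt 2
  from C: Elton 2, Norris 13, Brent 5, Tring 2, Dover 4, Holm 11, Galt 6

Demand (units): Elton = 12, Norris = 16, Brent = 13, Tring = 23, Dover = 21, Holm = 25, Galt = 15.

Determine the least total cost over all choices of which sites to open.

Minimum total cost: 1705

For any fixed open set, each zone goes to its cheapest open site; total = fixed + service.
{A}: Elton→A 8·12=96, Norris→A 15·16=240, Brent→A 11·13=143, Tring→A 4·23=92, Dover→A 13·21=273, Holm→A 12·25=300, Galt→A 13·15=195. Service 1339; fixed 366; total 1705.
{B}: service 1120 + fixed 608 = 1728
{A, B}: service 863 + fixed 974 = 1837
{A, B, C}: service 642 + fixed 2415 = 3057
No other subset beats 1705.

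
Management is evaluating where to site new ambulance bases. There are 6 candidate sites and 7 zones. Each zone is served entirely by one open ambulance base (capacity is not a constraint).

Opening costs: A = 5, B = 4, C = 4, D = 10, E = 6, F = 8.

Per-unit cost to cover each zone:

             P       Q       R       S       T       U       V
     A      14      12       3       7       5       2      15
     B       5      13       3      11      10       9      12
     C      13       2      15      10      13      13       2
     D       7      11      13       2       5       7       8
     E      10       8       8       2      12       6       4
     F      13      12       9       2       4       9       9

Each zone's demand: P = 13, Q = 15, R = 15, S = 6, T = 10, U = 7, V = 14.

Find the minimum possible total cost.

Minimum total cost: 255

For any fixed open set, each zone goes to its cheapest open site; total = fixed + service.
{A, B, C, F}: P→B 5·13=65, Q→C 2·15=30, R→A 3·15=45, S→F 2·6=12, T→F 4·10=40, U→A 2·7=14, V→C 2·14=28. Service 234; fixed 21; total 255.
{A, B, C, E, F}: service 234 + fixed 27 = 261
{A, B, C, E}: service 244 + fixed 19 = 263
{A, B, C, D, E, F}: P→B 5·13=65, Q→C 2·15=30, R→A 3·15=45, S→D 2·6=12, T→F 4·10=40, U→A 2·7=14, V→C 2·14=28. Service 234; fixed 37; total 271.
No other subset beats 255.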